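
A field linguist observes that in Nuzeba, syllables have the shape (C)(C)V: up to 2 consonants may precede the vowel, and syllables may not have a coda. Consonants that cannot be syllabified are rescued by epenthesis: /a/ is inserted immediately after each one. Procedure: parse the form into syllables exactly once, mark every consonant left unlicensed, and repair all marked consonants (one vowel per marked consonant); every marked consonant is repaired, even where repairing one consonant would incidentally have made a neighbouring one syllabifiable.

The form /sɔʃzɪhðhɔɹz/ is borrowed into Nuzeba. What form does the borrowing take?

sɔʃzɪhaðhɔɹaza

The consonants /h/, /ɹ/, /z/ cannot be parsed into a legal (C)(C)V syllable (no codas are permitted; onsets may contain at most 2 consonants).
Epenthesis after each stranded consonant: /h/ → /ha/, /ɹ/ → /ɹa/, /z/ → /za/.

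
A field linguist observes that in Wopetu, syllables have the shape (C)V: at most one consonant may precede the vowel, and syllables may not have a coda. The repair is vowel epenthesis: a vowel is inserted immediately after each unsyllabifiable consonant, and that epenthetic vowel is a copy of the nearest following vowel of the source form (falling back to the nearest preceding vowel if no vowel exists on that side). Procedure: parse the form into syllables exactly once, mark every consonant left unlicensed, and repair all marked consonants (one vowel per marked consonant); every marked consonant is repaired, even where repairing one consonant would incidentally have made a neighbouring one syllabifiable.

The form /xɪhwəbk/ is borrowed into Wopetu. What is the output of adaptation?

Syllabifying with onset maximization leaves /h/, /b/, /k/ stranded (no codas are permitted; onsets are limited to one consonant).
Each unlicensed consonant becomes the onset of a new syllable: /h/ → /hə/, /b/ → /bə/, /k/ → /kə/.

xɪhəwəbəkə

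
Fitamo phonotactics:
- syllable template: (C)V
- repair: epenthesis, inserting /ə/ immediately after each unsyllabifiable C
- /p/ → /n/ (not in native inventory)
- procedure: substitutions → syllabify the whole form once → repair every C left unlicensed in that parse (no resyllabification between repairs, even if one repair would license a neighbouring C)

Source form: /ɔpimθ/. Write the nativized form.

Substitution: /p/ → /n/, giving /ɔnimθ/.
Syllabifying with onset maximization leaves /m/, /θ/ stranded (no codas are permitted; onsets are limited to one consonant).
Epenthesis after each stranded consonant: /m/ → /mə/, /θ/ → /θə/.

ɔniməθə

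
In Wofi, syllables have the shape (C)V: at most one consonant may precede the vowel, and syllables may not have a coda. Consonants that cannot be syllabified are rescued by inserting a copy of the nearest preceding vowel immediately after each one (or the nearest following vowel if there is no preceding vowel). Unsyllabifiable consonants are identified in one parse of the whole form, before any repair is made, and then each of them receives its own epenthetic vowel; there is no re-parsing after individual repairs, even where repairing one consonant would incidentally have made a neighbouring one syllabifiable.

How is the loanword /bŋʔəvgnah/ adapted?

bəŋəʔəvəgənaha

The consonants /b/, /ŋ/, /v/, /g/, /h/ cannot be parsed into a legal (C)V syllable (no codas are permitted; onsets are limited to one consonant).
Inserting the epenthetic vowel yields /b/ → /bə/, /ŋ/ → /ŋə/, /v/ → /və/, /g/ → /gə/, /h/ → /ha/.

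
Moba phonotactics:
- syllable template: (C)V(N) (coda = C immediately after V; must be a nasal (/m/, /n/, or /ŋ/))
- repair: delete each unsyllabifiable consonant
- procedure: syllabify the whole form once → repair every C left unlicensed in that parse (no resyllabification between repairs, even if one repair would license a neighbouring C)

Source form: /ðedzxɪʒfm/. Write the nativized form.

Syllabifying with onset maximization leaves /d/, /z/, /ʒ/, /f/, /m/ stranded (only a nasal (/m/, /n/, or /ŋ/) is licensed in coda position; onsets are limited to one consonant).
Deleting the stranded consonants removes /d/, /z/, /ʒ/, /f/, /m/.

ðexɪ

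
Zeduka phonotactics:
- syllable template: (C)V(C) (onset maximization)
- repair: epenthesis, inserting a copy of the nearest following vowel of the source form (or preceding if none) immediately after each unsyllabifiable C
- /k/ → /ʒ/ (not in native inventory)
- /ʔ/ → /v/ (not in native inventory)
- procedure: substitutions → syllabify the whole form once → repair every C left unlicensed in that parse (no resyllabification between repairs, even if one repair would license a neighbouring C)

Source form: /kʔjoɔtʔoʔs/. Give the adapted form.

Substitution: /k/ → /ʒ/, /ʔ/ → /v/, giving /ʒvjoɔtvovs/.
Under (C)V(C), the unsyllabifiable consonants are /ʒ/, /v/, /s/ (at most one coda consonant is licensed; onsets are limited to one consonant).
Epenthesis after each stranded consonant: /ʒ/ → /ʒo/, /v/ → /vo/, /s/ → /so/.

ʒovojoɔtvovso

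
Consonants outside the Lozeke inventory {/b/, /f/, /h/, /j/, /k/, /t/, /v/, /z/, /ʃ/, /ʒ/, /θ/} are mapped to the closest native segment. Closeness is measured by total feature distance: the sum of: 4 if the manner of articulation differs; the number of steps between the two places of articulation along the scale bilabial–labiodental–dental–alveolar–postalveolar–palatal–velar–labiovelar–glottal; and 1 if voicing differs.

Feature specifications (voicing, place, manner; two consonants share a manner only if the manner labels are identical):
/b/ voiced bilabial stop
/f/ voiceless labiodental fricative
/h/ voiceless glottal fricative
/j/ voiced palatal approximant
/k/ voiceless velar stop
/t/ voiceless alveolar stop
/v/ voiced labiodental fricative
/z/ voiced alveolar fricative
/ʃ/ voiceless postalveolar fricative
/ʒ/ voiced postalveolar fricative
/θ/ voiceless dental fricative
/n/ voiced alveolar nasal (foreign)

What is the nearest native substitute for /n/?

z

/z/ is closest: manner differs (nasal→fricative, +4), place distance 0 (alveolar→alveolar), same voicing; total 4. Next closest is /t/ at distance 5.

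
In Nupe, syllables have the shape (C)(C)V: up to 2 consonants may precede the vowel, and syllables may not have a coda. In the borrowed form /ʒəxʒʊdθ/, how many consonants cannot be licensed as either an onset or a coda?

2

The consonants /d/, /θ/ cannot be parsed into a legal (C)(C)V syllable (no codas are permitted; onsets may contain at most 2 consonants).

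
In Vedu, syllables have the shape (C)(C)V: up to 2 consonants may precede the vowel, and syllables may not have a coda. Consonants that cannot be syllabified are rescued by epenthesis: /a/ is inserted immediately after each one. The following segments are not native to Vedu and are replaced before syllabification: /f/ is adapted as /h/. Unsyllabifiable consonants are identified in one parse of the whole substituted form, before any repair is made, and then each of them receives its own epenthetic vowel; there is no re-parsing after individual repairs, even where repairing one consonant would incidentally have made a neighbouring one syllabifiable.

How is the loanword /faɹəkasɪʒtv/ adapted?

haɹəkasɪʒatava

Substitution: /f/ → /h/, giving /haɹəkasɪʒtv/.
The consonants /ʒ/, /t/, /v/ cannot be parsed into a legal (C)(C)V syllable (no codas are permitted; onsets may contain at most 2 consonants).
Inserting the epenthetic vowel yields /ʒ/ → /ʒa/, /t/ → /ta/, /v/ → /va/.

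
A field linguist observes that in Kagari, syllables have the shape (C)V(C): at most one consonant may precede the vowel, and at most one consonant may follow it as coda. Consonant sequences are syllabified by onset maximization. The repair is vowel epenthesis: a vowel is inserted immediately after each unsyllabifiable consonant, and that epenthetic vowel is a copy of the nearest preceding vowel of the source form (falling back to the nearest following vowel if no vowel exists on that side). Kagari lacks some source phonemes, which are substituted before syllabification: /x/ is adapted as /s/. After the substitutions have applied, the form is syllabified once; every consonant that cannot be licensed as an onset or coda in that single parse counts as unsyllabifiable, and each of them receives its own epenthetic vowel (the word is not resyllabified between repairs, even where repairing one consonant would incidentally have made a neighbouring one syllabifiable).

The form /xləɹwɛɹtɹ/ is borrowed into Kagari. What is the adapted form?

Substitution: /x/ → /s/, giving /sləɹwɛɹtɹ/.
Under (C)V(C), the unsyllabifiable consonants are /s/, /t/, /ɹ/ (at most one coda consonant is licensed; onsets are limited to one consonant).
Inserting the epenthetic vowel yields /s/ → /sə/, /t/ → /tɛ/, /ɹ/ → /ɹɛ/.

sələɹwɛɹtɛɹɛ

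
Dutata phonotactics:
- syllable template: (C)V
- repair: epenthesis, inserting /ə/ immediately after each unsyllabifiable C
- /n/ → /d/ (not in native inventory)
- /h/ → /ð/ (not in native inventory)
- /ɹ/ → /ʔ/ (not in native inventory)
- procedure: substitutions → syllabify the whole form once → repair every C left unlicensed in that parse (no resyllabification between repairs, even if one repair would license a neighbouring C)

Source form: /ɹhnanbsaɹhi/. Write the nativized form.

Substitution: /ɹ/ → /ʔ/, /h/ → /ð/, /n/ → /d/, giving /ʔðdadbsaʔði/.
The consonants /ʔ/, /ð/, /d/, /b/, /ʔ/ cannot be parsed into a legal (C)V syllable (no codas are permitted; onsets are limited to one consonant).
Epenthesis after each stranded consonant: /ʔ/ → /ʔə/, /ð/ → /ðə/, /d/ → /də/, /b/ → /bə/, /ʔ/ → /ʔə/.

ʔəðədadəbəsaʔəði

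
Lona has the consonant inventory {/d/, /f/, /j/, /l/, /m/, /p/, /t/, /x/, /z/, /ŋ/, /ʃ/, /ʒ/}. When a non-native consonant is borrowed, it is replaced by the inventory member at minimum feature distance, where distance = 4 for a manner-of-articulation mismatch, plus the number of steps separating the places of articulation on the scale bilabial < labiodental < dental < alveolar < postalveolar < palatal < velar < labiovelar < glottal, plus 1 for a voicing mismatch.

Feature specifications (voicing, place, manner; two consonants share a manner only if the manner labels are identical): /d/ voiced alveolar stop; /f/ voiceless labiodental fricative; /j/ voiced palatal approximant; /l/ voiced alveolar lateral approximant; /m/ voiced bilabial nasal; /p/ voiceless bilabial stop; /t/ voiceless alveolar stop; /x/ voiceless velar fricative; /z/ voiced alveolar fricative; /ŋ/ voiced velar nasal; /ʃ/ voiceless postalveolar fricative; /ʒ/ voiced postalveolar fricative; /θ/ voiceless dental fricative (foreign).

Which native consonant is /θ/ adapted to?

f

/f/ is closest: same manner (fricative), place distance 1 (dental→labiodental), same voicing; total 1. Next closest is /z/ at distance 2.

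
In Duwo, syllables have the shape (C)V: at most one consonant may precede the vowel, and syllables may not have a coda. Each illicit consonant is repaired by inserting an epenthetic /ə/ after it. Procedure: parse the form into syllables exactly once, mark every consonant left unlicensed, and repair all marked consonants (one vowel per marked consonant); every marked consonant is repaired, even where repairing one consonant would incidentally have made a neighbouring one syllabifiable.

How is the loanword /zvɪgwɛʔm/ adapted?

zəvɪgəwɛʔəmə

The consonants /z/, /g/, /ʔ/, /m/ cannot be parsed into a legal (C)V syllable (no codas are permitted; onsets are limited to one consonant).
Epenthesis after each stranded consonant: /z/ → /zə/, /g/ → /gə/, /ʔ/ → /ʔə/, /m/ → /mə/.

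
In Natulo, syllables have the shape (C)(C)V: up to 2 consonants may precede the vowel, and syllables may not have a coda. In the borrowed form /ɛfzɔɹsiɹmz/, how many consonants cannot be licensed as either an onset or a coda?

The consonants /ɹ/, /m/, /z/ cannot be parsed into a legal (C)(C)V syllable (no codas are permitted; onsets may contain at most 2 consonants).

3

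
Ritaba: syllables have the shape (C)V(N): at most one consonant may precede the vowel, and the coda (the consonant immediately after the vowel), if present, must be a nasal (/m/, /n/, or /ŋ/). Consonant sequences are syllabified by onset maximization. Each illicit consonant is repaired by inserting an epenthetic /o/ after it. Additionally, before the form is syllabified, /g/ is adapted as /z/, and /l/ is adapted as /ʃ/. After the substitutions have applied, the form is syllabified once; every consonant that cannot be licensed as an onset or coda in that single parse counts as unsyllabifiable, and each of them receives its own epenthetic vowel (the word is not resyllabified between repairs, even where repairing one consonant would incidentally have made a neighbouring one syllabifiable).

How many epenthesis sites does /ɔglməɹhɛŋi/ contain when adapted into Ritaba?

3

After substitution the input is /ɔzʃməɹhɛŋi/.
The unsyllabifiable consonants are /z/, /ʃ/, /ɹ/; each receives one epenthetic vowel.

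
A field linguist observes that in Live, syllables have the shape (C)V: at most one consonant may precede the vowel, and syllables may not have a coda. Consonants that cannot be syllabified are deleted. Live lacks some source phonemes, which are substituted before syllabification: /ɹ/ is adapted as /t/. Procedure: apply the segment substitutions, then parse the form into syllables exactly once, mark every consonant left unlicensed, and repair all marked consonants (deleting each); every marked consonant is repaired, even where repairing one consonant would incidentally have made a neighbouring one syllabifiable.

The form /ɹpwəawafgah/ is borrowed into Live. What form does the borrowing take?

Substitution: /ɹ/ → /t/, giving /tpwəawafgah/.
Syllabifying with onset maximization leaves /t/, /p/, /f/, /h/ stranded (no codas are permitted; onsets are limited to one consonant).
Deletion applies to /t/, /p/, /f/, /h/.

wəawaga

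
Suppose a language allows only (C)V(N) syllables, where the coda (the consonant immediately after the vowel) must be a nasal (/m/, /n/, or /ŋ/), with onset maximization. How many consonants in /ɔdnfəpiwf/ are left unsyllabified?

4

Syllabifying with onset maximization leaves /d/, /n/, /w/, /f/ stranded (only a nasal (/m/, /n/, or /ŋ/) is licensed in coda position; onsets are limited to one consonant).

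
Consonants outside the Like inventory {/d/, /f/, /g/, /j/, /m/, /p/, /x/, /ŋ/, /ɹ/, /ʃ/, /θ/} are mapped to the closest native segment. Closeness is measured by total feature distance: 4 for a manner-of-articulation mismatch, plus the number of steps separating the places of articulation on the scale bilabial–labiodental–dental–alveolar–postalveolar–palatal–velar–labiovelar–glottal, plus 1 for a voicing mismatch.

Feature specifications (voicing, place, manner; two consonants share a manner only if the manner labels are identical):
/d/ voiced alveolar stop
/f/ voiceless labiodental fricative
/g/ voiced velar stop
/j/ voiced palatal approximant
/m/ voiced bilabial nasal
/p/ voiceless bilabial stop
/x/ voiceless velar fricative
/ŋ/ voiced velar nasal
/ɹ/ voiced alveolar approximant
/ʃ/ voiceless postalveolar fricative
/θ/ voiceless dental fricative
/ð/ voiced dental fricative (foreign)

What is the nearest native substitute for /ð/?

/θ/ is closest: same manner (fricative), place distance 0 (dental→dental), voicing differs (+1); total 1. Next closest is /f/ at distance 2.

θ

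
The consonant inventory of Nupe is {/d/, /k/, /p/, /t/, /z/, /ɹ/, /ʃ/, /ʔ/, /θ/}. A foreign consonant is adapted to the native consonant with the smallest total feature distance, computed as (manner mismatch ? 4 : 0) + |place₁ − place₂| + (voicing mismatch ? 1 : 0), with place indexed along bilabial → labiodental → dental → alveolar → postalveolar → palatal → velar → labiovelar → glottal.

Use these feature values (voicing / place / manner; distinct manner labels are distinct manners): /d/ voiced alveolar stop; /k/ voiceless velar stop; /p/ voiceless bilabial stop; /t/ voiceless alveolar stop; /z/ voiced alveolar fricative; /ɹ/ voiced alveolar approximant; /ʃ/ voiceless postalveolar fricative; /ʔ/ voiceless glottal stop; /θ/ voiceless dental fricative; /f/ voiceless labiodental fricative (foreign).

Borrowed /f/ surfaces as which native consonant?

/θ/ is closest: same manner (fricative), place distance 1 (labiodental→dental), same voicing; total 1. Next closest is /z/ at distance 3.

θ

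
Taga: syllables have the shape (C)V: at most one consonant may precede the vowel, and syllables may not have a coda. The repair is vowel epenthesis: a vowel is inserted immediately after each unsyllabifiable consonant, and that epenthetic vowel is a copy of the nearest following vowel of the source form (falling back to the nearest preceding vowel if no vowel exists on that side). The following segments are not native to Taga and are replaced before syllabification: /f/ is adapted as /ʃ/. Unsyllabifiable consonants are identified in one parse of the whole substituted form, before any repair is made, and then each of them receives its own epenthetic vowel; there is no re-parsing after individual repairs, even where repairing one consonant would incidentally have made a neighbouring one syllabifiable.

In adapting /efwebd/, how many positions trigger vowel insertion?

After substitution the input is /eʃwebd/.
The unsyllabifiable consonants are /ʃ/, /b/, /d/; each receives one epenthetic vowel.

3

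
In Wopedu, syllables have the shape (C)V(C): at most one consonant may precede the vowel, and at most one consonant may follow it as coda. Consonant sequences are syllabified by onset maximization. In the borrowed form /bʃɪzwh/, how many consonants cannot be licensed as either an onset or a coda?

3

Under (C)V(C), the unsyllabifiable consonants are /b/, /w/, /h/ (at most one coda consonant is licensed; onsets are limited to one consonant).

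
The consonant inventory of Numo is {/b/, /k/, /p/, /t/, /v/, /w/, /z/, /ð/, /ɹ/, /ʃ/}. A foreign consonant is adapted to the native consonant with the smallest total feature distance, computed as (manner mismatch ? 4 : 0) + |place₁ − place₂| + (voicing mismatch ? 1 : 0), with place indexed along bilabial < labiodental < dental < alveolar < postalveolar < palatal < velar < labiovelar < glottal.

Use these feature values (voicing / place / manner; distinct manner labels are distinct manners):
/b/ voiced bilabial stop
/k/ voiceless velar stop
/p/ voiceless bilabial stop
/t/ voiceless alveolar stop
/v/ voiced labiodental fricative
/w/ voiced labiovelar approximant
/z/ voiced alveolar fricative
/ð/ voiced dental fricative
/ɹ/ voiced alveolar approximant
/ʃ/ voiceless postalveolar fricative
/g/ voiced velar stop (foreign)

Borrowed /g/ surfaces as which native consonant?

k

/k/ is closest: same manner (stop), place distance 0 (velar→velar), voicing differs (+1); total 1. Next closest is /t/ at distance 4.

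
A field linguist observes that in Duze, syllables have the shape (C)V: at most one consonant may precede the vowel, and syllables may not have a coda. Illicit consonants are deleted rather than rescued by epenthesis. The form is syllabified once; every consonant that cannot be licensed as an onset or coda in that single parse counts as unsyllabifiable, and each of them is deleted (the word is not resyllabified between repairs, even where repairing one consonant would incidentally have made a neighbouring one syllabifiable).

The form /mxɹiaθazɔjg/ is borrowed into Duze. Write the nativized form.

The consonants /m/, /x/, /j/, /g/ cannot be parsed into a legal (C)V syllable (no codas are permitted; onsets are limited to one consonant).
Each unlicensed consonant is deleted: /m/, /x/, /j/, /g/.

ɹiaθazɔ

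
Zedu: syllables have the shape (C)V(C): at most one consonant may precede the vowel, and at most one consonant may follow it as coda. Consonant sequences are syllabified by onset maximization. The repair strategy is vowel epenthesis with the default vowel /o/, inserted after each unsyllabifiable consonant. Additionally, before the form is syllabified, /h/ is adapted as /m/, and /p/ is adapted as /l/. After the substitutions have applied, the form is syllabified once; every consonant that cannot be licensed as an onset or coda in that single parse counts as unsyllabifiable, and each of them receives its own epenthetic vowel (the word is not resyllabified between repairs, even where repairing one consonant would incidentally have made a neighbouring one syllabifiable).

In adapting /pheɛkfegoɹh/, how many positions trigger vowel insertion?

2

After substitution the input is /lmeɛkfegoɹm/.
The unsyllabifiable consonants are /l/, /m/; each receives one epenthetic vowel.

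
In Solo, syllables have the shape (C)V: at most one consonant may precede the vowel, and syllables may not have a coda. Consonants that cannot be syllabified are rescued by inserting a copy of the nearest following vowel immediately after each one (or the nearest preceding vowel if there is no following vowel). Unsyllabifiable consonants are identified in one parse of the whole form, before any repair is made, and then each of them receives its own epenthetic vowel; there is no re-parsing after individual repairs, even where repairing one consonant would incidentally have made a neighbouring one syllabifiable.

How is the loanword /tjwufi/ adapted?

Syllabifying with onset maximization leaves /t/, /j/ stranded (no codas are permitted; onsets are limited to one consonant).
Epenthesis after each stranded consonant: /t/ → /tu/, /j/ → /ju/.

tujuwufi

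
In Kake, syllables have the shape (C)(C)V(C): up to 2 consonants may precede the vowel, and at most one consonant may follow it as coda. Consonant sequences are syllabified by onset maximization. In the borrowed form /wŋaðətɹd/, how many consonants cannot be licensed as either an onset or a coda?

2

The consonants /ɹ/, /d/ cannot be parsed into a legal (C)(C)V(C) syllable (at most one coda consonant is licensed; onsets may contain at most 2 consonants).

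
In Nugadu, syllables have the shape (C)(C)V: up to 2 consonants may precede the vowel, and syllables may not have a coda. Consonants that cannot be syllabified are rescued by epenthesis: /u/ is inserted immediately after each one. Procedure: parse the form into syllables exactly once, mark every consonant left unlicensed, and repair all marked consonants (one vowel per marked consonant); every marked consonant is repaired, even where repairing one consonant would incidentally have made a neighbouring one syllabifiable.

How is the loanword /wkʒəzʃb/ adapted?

Syllabifying with onset maximization leaves /w/, /z/, /ʃ/, /b/ stranded (no codas are permitted; onsets may contain at most 2 consonants).
Epenthesis after each stranded consonant: /w/ → /wu/, /z/ → /zu/, /ʃ/ → /ʃu/, /b/ → /bu/.

wukʒəzuʃubu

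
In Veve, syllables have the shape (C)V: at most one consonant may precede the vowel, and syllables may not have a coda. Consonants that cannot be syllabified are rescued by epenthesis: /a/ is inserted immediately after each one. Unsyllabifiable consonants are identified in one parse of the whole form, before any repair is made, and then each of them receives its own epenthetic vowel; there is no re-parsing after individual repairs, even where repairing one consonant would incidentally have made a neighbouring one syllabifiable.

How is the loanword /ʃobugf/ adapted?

The consonants /g/, /f/ cannot be parsed into a legal (C)V syllable (no codas are permitted; onsets are limited to one consonant).
Each unlicensed consonant becomes the onset of a new syllable: /g/ → /ga/, /f/ → /fa/.

ʃobugafa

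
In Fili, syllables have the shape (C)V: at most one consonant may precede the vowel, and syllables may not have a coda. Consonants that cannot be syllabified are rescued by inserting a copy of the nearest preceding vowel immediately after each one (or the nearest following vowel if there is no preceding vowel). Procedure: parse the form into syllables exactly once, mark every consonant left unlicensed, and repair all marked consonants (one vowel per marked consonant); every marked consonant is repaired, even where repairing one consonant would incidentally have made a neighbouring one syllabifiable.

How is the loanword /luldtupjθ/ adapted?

luludutupujuθu

Under (C)V, the unsyllabifiable consonants are /l/, /d/, /p/, /j/, /θ/ (no codas are permitted; onsets are limited to one consonant).
Each unlicensed consonant becomes the onset of a new syllable: /l/ → /lu/, /d/ → /du/, /p/ → /pu/, /j/ → /ju/, /θ/ → /θu/.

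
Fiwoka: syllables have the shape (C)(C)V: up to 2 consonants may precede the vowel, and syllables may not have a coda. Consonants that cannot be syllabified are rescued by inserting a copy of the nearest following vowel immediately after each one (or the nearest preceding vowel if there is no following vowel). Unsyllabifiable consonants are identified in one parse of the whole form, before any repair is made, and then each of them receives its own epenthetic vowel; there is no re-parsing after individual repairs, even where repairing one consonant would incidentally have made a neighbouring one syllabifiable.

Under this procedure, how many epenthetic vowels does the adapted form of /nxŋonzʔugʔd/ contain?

5

The unsyllabifiable consonants are /n/, /n/, /g/, /ʔ/, /d/; each receives one epenthetic vowel.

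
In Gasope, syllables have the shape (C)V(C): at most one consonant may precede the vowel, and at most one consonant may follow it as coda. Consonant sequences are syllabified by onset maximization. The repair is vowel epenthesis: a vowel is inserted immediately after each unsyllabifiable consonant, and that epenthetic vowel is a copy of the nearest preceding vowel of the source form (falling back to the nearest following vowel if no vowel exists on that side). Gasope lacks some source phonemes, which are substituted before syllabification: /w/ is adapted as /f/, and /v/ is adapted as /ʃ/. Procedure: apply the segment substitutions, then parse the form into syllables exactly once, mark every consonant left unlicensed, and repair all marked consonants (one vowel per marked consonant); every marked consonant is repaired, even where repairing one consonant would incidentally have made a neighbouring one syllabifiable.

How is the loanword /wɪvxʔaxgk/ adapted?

Substitution: /w/ → /f/, /v/ → /ʃ/, giving /fɪʃxʔaxgk/.
Syllabifying with onset maximization leaves /x/, /g/, /k/ stranded (at most one coda consonant is licensed; onsets are limited to one consonant).
Epenthesis after each stranded consonant: /x/ → /xɪ/, /g/ → /ga/, /k/ → /ka/.

fɪʃxɪʔaxgaka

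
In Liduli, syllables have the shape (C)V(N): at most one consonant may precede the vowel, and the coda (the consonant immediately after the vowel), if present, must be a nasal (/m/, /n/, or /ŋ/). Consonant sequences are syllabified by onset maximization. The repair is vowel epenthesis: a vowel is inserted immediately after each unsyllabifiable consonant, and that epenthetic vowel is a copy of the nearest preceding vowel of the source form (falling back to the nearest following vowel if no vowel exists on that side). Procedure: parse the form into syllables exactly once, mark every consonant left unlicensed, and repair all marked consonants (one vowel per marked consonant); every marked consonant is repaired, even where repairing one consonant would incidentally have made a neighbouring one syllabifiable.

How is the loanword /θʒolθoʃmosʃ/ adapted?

θoʒoloθoʃomosoʃo

Syllabifying with onset maximization leaves /θ/, /l/, /ʃ/, /s/, /ʃ/ stranded (only a nasal (/m/, /n/, or /ŋ/) is licensed in coda position; onsets are limited to one consonant).
Epenthesis after each stranded consonant: /θ/ → /θo/, /l/ → /lo/, /ʃ/ → /ʃo/, /s/ → /so/, /ʃ/ → /ʃo/.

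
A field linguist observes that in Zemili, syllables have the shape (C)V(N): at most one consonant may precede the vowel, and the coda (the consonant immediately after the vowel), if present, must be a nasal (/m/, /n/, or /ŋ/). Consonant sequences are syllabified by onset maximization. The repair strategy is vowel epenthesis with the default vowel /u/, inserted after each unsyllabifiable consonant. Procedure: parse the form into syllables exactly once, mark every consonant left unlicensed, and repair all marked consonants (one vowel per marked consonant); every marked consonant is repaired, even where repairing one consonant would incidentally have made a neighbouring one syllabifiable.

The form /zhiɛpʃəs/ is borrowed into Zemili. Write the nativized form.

zuhiɛpuʃəsu

Under (C)V(N), the unsyllabifiable consonants are /z/, /p/, /s/ (only a nasal (/m/, /n/, or /ŋ/) is licensed in coda position; onsets are limited to one consonant).
Each unlicensed consonant becomes the onset of a new syllable: /z/ → /zu/, /p/ → /pu/, /s/ → /su/.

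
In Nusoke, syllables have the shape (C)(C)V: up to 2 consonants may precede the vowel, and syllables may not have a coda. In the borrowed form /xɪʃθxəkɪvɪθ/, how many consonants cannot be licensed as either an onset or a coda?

2

The consonants /ʃ/, /θ/ cannot be parsed into a legal (C)(C)V syllable (no codas are permitted; onsets may contain at most 2 consonants).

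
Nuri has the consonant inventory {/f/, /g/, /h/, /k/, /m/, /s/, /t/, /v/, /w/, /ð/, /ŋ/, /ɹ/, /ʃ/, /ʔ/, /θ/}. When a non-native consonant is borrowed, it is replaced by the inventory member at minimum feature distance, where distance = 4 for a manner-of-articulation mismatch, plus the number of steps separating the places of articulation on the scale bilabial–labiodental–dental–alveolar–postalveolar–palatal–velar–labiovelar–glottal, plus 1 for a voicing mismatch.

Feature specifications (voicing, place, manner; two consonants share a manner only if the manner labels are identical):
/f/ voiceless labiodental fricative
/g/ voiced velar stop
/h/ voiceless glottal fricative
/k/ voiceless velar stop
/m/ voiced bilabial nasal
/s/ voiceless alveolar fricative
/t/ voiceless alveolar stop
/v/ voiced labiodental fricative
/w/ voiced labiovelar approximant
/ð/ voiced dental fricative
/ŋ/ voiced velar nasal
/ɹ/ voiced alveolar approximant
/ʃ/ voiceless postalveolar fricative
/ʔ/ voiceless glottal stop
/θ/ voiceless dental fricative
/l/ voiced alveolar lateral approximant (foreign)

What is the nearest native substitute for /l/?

/ɹ/ is closest: manner differs (lateral approximant→approximant, +4), place distance 0 (alveolar→alveolar), same voicing; total 4. Next closest is /s/ at distance 5.

ɹ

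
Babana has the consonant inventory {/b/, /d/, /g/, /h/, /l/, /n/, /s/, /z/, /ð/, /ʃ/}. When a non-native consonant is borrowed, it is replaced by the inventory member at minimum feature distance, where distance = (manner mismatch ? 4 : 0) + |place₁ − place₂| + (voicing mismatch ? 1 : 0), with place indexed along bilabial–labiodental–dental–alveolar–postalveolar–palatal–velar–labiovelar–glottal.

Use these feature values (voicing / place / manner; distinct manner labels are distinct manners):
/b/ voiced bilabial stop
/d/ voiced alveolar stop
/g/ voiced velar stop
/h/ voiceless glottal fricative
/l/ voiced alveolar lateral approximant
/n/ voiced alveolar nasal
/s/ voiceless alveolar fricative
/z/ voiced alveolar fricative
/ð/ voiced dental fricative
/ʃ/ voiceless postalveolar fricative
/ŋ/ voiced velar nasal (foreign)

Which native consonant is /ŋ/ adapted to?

n

/n/ is closest: same manner (nasal), place distance 3 (velar→alveolar), same voicing; total 3. Next closest is /g/ at distance 4.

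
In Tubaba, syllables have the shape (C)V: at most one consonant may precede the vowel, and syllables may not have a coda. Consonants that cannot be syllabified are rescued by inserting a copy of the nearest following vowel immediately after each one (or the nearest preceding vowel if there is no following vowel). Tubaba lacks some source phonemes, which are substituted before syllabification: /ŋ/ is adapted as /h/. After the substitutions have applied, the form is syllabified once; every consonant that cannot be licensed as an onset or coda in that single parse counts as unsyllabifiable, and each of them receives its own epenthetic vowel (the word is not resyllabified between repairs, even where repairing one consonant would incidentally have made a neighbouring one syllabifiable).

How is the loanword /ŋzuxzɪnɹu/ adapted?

huzuxɪzɪnuɹu

Substitution: /ŋ/ → /h/, giving /hzuxzɪnɹu/.
Syllabifying with onset maximization leaves /h/, /x/, /n/ stranded (no codas are permitted; onsets are limited to one consonant).
Inserting the epenthetic vowel yields /h/ → /hu/, /x/ → /xɪ/, /n/ → /nu/.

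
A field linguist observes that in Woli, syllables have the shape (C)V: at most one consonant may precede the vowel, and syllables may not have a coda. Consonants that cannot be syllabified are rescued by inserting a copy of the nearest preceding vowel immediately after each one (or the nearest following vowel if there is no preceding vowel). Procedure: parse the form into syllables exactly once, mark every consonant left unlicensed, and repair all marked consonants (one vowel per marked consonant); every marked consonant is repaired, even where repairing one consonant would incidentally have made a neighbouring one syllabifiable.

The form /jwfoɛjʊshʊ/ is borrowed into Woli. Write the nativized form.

jowofoɛjʊsʊhʊ

Syllabifying with onset maximization leaves /j/, /w/, /s/ stranded (no codas are permitted; onsets are limited to one consonant).
Epenthesis after each stranded consonant: /j/ → /jo/, /w/ → /wo/, /s/ → /sʊ/.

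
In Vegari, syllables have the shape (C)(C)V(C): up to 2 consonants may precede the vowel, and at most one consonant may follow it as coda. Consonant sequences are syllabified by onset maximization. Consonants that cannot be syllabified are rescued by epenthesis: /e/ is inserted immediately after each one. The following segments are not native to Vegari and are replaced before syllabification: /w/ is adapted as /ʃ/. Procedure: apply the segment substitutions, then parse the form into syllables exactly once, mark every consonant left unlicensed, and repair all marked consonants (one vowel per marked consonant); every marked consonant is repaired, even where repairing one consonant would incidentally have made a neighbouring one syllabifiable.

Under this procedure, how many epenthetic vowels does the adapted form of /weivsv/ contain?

2

After substitution the input is /ʃeivsv/.
The unsyllabifiable consonants are /s/, /v/; each receives one epenthetic vowel.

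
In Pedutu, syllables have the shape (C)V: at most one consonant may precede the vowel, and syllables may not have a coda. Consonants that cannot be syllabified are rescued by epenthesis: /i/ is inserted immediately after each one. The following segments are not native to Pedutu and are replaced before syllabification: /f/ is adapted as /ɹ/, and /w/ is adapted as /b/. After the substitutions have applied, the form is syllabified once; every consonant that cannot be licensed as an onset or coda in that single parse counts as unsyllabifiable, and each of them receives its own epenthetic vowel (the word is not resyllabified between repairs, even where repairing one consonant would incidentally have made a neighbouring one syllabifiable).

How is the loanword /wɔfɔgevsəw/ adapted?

Substitution: /w/ → /b/, /f/ → /ɹ/, giving /bɔɹɔgevsəb/.
Under (C)V, the unsyllabifiable consonants are /v/, /b/ (no codas are permitted; onsets are limited to one consonant).
Inserting the epenthetic vowel yields /v/ → /vi/, /b/ → /bi/.

bɔɹɔgevisəbi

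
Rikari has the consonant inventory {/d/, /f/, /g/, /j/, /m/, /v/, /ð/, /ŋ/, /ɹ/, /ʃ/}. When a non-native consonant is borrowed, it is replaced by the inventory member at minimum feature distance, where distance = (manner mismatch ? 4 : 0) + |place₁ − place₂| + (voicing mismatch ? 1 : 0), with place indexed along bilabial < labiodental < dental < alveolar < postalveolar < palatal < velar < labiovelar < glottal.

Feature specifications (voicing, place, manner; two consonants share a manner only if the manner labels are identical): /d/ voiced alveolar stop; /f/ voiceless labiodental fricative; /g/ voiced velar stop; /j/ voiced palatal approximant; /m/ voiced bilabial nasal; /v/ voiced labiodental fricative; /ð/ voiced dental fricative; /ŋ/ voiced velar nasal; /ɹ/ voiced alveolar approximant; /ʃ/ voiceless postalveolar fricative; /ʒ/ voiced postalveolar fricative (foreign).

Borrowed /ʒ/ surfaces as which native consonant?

/ʃ/ is closest: same manner (fricative), place distance 0 (postalveolar→postalveolar), voicing differs (+1); total 1. Next closest is /ð/ at distance 2.

ʃ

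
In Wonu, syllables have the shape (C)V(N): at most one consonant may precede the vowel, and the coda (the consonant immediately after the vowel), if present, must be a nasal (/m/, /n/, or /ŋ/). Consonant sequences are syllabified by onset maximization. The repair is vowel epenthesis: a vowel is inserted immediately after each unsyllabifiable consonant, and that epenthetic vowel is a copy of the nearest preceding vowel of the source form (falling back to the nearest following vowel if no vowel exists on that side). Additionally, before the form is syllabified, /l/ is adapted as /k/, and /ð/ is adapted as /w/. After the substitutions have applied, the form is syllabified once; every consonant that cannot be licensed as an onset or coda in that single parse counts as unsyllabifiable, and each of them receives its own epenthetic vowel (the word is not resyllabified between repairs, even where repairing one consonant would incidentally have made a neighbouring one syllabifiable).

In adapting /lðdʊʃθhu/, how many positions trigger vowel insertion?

After substitution the input is /kwdʊʃθhu/.
The unsyllabifiable consonants are /k/, /w/, /ʃ/, /θ/; each receives one epenthetic vowel.

4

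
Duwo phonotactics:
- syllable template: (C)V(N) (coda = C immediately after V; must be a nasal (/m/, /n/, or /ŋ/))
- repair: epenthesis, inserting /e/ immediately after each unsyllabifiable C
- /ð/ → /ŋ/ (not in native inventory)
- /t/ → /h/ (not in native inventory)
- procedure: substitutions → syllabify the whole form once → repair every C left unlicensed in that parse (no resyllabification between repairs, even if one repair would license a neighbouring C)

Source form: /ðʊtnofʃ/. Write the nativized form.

Substitution: /ð/ → /ŋ/, /t/ → /h/, giving /ŋʊhnofʃ/.
The consonants /h/, /f/, /ʃ/ cannot be parsed into a legal (C)V(N) syllable (only a nasal (/m/, /n/, or /ŋ/) is licensed in coda position; onsets are limited to one consonant).
Each unlicensed consonant becomes the onset of a new syllable: /h/ → /he/, /f/ → /fe/, /ʃ/ → /ʃe/.

ŋʊhenofeʃe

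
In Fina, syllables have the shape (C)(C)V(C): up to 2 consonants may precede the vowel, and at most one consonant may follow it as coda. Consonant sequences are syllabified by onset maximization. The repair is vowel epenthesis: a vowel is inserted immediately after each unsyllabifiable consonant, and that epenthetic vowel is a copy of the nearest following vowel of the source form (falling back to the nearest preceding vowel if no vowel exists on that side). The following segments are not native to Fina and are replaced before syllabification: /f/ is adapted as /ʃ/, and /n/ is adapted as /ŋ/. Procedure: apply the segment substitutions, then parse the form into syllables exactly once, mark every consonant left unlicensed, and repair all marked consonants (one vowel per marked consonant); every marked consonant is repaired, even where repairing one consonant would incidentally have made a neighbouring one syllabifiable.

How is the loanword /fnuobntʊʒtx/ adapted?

Substitution: /f/ → /ʃ/, /n/ → /ŋ/, giving /ʃŋuobŋtʊʒtx/.
The consonants /t/, /x/ cannot be parsed into a legal (C)(C)V(C) syllable (at most one coda consonant is licensed; onsets may contain at most 2 consonants).
Inserting the epenthetic vowel yields /t/ → /tʊ/, /x/ → /xʊ/.

ʃŋuobŋtʊʒtʊxʊ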